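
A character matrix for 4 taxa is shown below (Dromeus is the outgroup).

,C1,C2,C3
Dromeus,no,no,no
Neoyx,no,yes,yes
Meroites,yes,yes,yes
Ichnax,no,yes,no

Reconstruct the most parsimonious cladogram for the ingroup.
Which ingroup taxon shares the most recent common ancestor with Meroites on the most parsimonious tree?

Neoyx

The outgroup has state 'no' for every character, so 'yes' is the derived state throughout.
C1 (derived state 'yes') is unique to Meroites (autapomorphy; uninformative for grouping).
All ingroup taxa share the derived state 'yes' for C2; it defines the ingroup but does not resolve relationships within it.
C3: derived state 'yes' in Meroites and Neoyx only — synapomorphy for {Meroites, Neoyx}.
Most parsimonious ingroup topology: ((Neoyx,Meroites),Ichnax).
Meroites and Neoyx form a cherry on this tree, so they are sister taxa.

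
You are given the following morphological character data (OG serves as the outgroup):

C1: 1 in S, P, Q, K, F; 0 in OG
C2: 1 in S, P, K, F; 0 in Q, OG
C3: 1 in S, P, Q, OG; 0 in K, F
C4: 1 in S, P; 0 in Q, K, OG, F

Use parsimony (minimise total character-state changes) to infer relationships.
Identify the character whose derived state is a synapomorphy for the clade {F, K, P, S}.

Character polarity is set by the outgroup: the derived state is whichever differs from the outgroup's state, so for C3 the derived state is '0', and for the remaining characters it is '1'.
C1 (derived state '1') is shared by all ingroup taxa — unites the whole ingroup.
C2 (derived state '1') is shared by F, K, P, and S — a synapomorphy uniting that clade.
C3 (derived state '0') is shared by F and K — a synapomorphy uniting that clade.
C4: derived state '1' in P and S only — synapomorphy for {P, S}.
Most parsimonious ingroup topology: (Q,((S,P),(F,K))).
The clade {F, K, P, S} is supported by C2: its derived state '1' occurs in exactly those taxa and in no other taxon (including the outgroup).

C2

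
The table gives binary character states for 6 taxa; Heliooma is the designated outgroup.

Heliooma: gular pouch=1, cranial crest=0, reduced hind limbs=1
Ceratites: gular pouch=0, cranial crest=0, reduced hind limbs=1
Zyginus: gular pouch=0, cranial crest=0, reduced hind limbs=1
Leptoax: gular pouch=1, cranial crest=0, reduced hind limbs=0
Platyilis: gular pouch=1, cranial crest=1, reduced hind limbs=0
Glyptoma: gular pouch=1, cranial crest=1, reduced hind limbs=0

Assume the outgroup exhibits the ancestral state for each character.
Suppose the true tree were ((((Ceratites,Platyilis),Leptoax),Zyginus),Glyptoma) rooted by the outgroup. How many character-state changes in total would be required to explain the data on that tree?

Map each character onto ((((Ceratites,Platyilis),Leptoax),Zyginus),Glyptoma) (rooted by Heliooma) and count the minimum state changes it requires (Fitch parsimony):
gular pouch: 2; cranial crest: 2; reduced hind limbs: 3.
Total tree length = 7.

7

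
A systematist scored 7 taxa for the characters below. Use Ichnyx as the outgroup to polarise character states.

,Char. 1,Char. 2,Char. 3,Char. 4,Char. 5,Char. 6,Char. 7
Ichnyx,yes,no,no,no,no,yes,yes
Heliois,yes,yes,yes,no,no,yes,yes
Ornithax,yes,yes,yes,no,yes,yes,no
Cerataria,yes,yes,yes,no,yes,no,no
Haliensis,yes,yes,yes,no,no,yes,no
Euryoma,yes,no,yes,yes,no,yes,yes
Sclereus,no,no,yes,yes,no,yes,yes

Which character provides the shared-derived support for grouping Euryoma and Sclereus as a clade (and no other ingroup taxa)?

Character polarity is set by the outgroup: the derived state is whichever differs from the outgroup's state, so for Char. 1, Char. 6, Char. 7 the derived state is 'no', and for the remaining characters it is 'yes'.
Char. 1 (derived state 'no') is unique to Sclereus (autapomorphy; uninformative for grouping).
Only Cerataria, Haliensis, Heliois, and Ornithax show the derived state 'yes' for Char. 2, supporting them as a clade.
All ingroup taxa share the derived state 'yes' for Char. 3; it defines the ingroup but does not resolve relationships within it.
Char. 4: derived state 'yes' in Euryoma and Sclereus only — synapomorphy for {Euryoma, Sclereus}.
Only Cerataria and Ornithax show the derived state 'yes' for Char. 5, supporting them as a clade.
Char. 6 (derived state 'no') is unique to Cerataria (autapomorphy; uninformative for grouping).
Char. 7 (derived state 'no') is shared by Cerataria, Haliensis, and Ornithax — a synapomorphy uniting that clade.
Most parsimonious ingroup topology: ((Heliois,((Ornithax,Cerataria),Haliensis)),(Euryoma,Sclereus)).
The clade {Euryoma, Sclereus} is supported by Char. 4: its derived state 'yes' occurs in exactly those taxa and in no other taxon (including the outgroup).

Char. 4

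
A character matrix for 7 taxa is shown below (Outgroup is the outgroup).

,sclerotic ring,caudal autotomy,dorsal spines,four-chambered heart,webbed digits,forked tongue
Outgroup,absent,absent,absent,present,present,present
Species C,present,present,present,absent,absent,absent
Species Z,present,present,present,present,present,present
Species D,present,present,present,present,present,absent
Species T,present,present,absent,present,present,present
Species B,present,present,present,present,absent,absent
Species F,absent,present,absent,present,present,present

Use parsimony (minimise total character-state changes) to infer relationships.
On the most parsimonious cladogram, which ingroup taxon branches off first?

Species F

Character polarity is set by the outgroup: the derived state is whichever differs from the outgroup's state, so for four-chambered heart, webbed digits, forked tongue the derived state is 'absent', and for the remaining characters it is 'present'.
sclerotic ring (derived state 'present') is shared by Species B, Species C, Species D, Species T, and Species Z — a synapomorphy uniting that clade.
caudal autotomy (derived state 'present') is shared by all ingroup taxa — unites the whole ingroup.
dorsal spines (derived state 'present') is shared by Species B, Species C, Species D, and Species Z — a synapomorphy uniting that clade.
four-chambered heart (derived state 'absent') is unique to Species C (autapomorphy; uninformative for grouping).
Only Species B and Species C show the derived state 'absent' for webbed digits, supporting them as a clade.
Only Species B, Species C, and Species D show the derived state 'absent' for forked tongue, supporting them as a clade.
Most parsimonious ingroup topology: (((((Species C,Species B),Species D),Species Z),Species T),Species F).
Species F is sister to the clade containing all other ingroup taxa, so it is the earliest-diverging (most basal) ingroup lineage.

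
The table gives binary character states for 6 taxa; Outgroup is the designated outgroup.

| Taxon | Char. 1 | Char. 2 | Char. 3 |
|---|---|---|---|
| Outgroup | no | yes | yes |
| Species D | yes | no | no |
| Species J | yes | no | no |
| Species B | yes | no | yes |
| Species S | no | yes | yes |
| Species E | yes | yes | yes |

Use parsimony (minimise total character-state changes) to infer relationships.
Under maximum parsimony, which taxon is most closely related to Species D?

Character polarity is set by the outgroup: the derived state is whichever differs from the outgroup's state, so for Char. 2, Char. 3 the derived state is 'no', and for the remaining characters it is 'yes'.
Char. 1 (derived state 'yes') is shared by Species B, Species D, Species E, and Species J — a synapomorphy uniting that clade.
Char. 2: derived state 'no' in Species B, Species D, and Species J only — synapomorphy for {Species B, Species D, Species J}.
Only Species D and Species J show the derived state 'no' for Char. 3, supporting them as a clade.
Most parsimonious ingroup topology: ((((Species D,Species J),Species B),Species E),Species S).
Species D and Species J form a cherry on this tree, so they are sister taxa.

Species J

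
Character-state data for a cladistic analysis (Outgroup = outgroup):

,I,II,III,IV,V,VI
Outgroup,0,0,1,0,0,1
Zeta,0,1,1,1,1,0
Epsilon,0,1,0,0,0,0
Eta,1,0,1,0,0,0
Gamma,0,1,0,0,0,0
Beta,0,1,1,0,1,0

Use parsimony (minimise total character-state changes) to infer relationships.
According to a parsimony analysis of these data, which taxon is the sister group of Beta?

Character polarity is set by the outgroup: the derived state is whichever differs from the outgroup's state, so for III, VI the derived state is '0', and for the remaining characters it is '1'.
I: derived state '1' in Eta only — an autapomorphy, so it tells us nothing about relationships among taxa.
II: derived state '1' in Beta, Epsilon, Gamma, and Zeta only — synapomorphy for {Beta, Epsilon, Gamma, Zeta}.
Only Epsilon and Gamma show the derived state '0' for III, supporting them as a clade.
IV (derived state '1') is unique to Zeta (autapomorphy; uninformative for grouping).
Only Beta and Zeta show the derived state '1' for V, supporting them as a clade.
VI (derived state '0') is shared by all ingroup taxa — unites the whole ingroup.
Most parsimonious ingroup topology: (((Zeta,Beta),(Epsilon,Gamma)),Eta).
Beta and Zeta form a cherry on this tree, so they are sister taxa.

Zeta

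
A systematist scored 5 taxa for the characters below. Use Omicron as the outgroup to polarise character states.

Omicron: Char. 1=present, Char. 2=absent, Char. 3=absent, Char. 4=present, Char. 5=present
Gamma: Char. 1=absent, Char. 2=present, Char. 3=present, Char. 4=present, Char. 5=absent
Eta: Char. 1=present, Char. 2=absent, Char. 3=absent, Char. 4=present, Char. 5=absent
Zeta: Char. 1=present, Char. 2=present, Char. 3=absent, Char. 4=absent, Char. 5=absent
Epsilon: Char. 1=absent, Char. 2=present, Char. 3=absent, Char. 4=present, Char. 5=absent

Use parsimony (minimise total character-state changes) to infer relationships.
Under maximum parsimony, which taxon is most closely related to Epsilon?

Gamma

Character polarity is set by the outgroup: the derived state is whichever differs from the outgroup's state, so for Char. 1, Char. 4, Char. 5 the derived state is 'absent', and for the remaining characters it is 'present'.
Char. 1 (derived state 'absent') is shared by Epsilon and Gamma — a synapomorphy uniting that clade.
Only Epsilon, Gamma, and Zeta show the derived state 'present' for Char. 2, supporting them as a clade.
Char. 3 (derived state 'present') is unique to Gamma (autapomorphy; uninformative for grouping).
Char. 4 (derived state 'absent') is unique to Zeta (autapomorphy; uninformative for grouping).
Char. 5 (derived state 'absent') is shared by all ingroup taxa — unites the whole ingroup.
Most parsimonious ingroup topology: (((Gamma,Epsilon),Zeta),Eta).
Epsilon and Gamma form a cherry on this tree, so they are sister taxa.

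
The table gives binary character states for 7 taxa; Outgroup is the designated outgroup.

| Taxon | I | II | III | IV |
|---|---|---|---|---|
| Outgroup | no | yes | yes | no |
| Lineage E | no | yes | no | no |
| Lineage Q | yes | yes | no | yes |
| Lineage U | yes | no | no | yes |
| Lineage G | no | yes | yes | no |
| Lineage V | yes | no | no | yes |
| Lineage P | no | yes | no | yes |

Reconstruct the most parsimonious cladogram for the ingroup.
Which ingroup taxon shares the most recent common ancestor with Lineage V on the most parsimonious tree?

Character polarity is set by the outgroup: the derived state is whichever differs from the outgroup's state, so for II, III the derived state is 'no', and for the remaining characters it is 'yes'.
I: derived state 'yes' in Lineage Q, Lineage U, and Lineage V only — synapomorphy for {Lineage Q, Lineage U, Lineage V}.
II: derived state 'no' in Lineage U and Lineage V only — synapomorphy for {Lineage U, Lineage V}.
III: derived state 'no' in Lineage E, Lineage P, Lineage Q, Lineage U, and Lineage V only — synapomorphy for {Lineage E, Lineage P, Lineage Q, Lineage U, Lineage V}.
Only Lineage P, Lineage Q, Lineage U, and Lineage V show the derived state 'yes' for IV, supporting them as a clade.
Most parsimonious ingroup topology: ((Lineage E,((Lineage Q,(Lineage U,Lineage V)),Lineage P)),Lineage G).
Lineage V and Lineage U form a cherry on this tree, so they are sister taxa.

Lineage U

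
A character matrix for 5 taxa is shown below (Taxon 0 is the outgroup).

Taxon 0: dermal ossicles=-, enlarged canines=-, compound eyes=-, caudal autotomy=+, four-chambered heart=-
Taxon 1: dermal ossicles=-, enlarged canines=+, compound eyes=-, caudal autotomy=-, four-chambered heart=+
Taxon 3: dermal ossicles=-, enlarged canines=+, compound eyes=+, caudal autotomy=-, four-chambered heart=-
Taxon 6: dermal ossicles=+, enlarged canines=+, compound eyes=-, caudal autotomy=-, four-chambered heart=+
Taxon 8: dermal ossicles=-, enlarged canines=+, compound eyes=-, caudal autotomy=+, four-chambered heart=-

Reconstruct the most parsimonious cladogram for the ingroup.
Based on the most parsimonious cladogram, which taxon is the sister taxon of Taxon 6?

Character polarity is set by the outgroup: the derived state is whichever differs from the outgroup's state, so for caudal autotomy the derived state is '-', and for the remaining characters it is '+'.
dermal ossicles: derived state '+' in Taxon 6 only — an autapomorphy, so it tells us nothing about relationships among taxa.
enlarged canines (derived state '+') is shared by all ingroup taxa — unites the whole ingroup.
compound eyes: derived state '+' in Taxon 3 only — an autapomorphy, so it tells us nothing about relationships among taxa.
caudal autotomy (derived state '-') is shared by Taxon 1, Taxon 3, and Taxon 6 — a synapomorphy uniting that clade.
four-chambered heart: derived state '+' in Taxon 1 and Taxon 6 only — synapomorphy for {Taxon 1, Taxon 6}.
Most parsimonious ingroup topology: (((Taxon 1,Taxon 6),Taxon 3),Taxon 8).
Taxon 6 and Taxon 1 form a cherry on this tree, so they are sister taxa.

Taxon 1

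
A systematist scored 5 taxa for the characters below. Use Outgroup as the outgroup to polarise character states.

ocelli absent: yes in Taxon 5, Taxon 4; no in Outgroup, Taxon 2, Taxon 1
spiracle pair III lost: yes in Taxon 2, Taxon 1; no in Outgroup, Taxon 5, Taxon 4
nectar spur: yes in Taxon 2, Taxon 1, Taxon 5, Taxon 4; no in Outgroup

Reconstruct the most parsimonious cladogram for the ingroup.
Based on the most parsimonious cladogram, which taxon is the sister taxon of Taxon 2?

Taxon 1

The outgroup has state 'no' for every character, so 'yes' is the derived state throughout.
Only Taxon 4 and Taxon 5 show the derived state 'yes' for ocelli absent, supporting them as a clade.
Only Taxon 1 and Taxon 2 show the derived state 'yes' for spiracle pair III lost, supporting them as a clade.
All ingroup taxa share the derived state 'yes' for nectar spur; it defines the ingroup but does not resolve relationships within it.
Most parsimonious ingroup topology: ((Taxon 1,Taxon 2),(Taxon 5,Taxon 4)).
Taxon 2 and Taxon 1 form a cherry on this tree, so they are sister taxa.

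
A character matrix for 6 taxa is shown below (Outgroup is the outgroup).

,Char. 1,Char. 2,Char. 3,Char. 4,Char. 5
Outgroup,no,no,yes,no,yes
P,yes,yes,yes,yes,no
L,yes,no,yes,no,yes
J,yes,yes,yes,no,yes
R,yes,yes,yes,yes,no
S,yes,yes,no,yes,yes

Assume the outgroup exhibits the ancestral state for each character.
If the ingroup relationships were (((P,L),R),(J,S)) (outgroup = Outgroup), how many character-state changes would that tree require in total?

Map each character onto (((P,L),R),(J,S)) (rooted by Outgroup) and count the minimum state changes it requires (Fitch parsimony):
Char. 1: 1; Char. 2: 2; Char. 3: 1; Char. 4: 3; Char. 5: 2.
Total tree length = 9.

9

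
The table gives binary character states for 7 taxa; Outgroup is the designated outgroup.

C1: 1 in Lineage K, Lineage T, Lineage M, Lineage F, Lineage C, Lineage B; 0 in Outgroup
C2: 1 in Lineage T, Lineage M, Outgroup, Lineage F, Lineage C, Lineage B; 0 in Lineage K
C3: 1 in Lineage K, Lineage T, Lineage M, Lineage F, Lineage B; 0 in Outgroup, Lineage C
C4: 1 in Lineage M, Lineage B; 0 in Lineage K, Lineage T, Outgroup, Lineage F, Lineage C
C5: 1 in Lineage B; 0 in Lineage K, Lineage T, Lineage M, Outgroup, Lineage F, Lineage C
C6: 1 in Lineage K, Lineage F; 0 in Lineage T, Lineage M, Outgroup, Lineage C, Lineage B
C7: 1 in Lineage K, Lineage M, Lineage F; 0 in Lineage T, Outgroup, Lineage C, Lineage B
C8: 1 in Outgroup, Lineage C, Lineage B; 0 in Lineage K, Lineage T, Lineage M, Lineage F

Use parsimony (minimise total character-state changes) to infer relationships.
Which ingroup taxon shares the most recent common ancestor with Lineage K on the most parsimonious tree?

Lineage F

Character polarity is set by the outgroup: the derived state is whichever differs from the outgroup's state, so for C2, C8 the derived state is '0', and for the remaining characters it is '1'.
C1 (derived state '1') is shared by all ingroup taxa — unites the whole ingroup.
C2 (derived state '0') is unique to Lineage K (autapomorphy; uninformative for grouping).
Only Lineage B, Lineage F, Lineage K, Lineage M, and Lineage T show the derived state '1' for C3, supporting them as a clade.
C4 groups Lineage B and Lineage M, which is incompatible with the clades supported by the remaining characters; treating it as convergent (homoplasy) costs fewer steps than any alternative tree.
C5: derived state '1' in Lineage B only — an autapomorphy, so it tells us nothing about relationships among taxa.
C6 (derived state '1') is shared by Lineage F and Lineage K — a synapomorphy uniting that clade.
Only Lineage F, Lineage K, and Lineage M show the derived state '1' for C7, supporting them as a clade.
C8 (derived state '0') is shared by Lineage F, Lineage K, Lineage M, and Lineage T — a synapomorphy uniting that clade.
Most parsimonious ingroup topology: (((Lineage T,((Lineage K,Lineage F),Lineage M)),Lineage B),Lineage C).
Lineage K and Lineage F form a cherry on this tree, so they are sister taxa.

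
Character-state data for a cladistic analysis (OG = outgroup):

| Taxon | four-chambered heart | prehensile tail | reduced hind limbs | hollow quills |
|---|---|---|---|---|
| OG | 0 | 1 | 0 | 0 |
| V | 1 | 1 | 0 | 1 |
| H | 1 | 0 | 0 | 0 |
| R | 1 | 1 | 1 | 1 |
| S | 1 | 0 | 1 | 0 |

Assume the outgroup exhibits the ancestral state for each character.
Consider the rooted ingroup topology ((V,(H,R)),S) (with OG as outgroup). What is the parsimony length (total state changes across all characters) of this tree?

Map each character onto ((V,(H,R)),S) (rooted by OG) and count the minimum state changes it requires (Fitch parsimony):
four-chambered heart: 1; prehensile tail: 2; reduced hind limbs: 2; hollow quills: 2.
Total tree length = 7.

7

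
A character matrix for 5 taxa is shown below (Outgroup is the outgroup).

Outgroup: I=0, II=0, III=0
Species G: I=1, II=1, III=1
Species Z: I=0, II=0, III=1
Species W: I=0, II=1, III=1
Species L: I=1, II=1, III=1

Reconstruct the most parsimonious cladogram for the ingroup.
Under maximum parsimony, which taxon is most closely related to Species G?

The outgroup has state '0' for every character, so '1' is the derived state throughout.
Only Species G and Species L show the derived state '1' for I, supporting them as a clade.
II: derived state '1' in Species G, Species L, and Species W only — synapomorphy for {Species G, Species L, Species W}.
All ingroup taxa share the derived state '1' for III; it defines the ingroup but does not resolve relationships within it.
Most parsimonious ingroup topology: (((Species G,Species L),Species W),Species Z).
Species G and Species L form a cherry on this tree, so they are sister taxa.

Species L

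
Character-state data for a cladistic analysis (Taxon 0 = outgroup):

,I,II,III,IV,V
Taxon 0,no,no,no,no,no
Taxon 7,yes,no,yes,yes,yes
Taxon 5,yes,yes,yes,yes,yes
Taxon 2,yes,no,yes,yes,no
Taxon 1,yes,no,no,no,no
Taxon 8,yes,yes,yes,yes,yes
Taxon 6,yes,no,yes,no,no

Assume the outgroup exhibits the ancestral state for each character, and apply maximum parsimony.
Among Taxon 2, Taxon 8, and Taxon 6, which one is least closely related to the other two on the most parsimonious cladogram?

Taxon 6

The outgroup has state 'no' for every character, so 'yes' is the derived state throughout.
All ingroup taxa share the derived state 'yes' for I; it defines the ingroup but does not resolve relationships within it.
II (derived state 'yes') is shared by Taxon 5 and Taxon 8 — a synapomorphy uniting that clade.
Only Taxon 2, Taxon 5, Taxon 6, Taxon 7, and Taxon 8 show the derived state 'yes' for III, supporting them as a clade.
IV: derived state 'yes' in Taxon 2, Taxon 5, Taxon 7, and Taxon 8 only — synapomorphy for {Taxon 2, Taxon 5, Taxon 7, Taxon 8}.
Only Taxon 5, Taxon 7, and Taxon 8 show the derived state 'yes' for V, supporting them as a clade.
Most parsimonious ingroup topology: ((((Taxon 7,(Taxon 5,Taxon 8)),Taxon 2),Taxon 6),Taxon 1).
Taxon 8 and Taxon 2 share a more recent common ancestor with each other than either does with Taxon 6, so Taxon 6 is the least closely related of the three.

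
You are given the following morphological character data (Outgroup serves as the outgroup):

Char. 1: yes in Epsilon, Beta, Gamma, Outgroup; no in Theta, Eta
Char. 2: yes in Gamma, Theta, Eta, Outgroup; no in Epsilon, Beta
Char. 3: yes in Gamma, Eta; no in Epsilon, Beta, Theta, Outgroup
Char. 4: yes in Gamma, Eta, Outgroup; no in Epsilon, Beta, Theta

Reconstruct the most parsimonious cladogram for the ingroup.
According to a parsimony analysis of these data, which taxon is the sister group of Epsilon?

Beta

Character polarity is set by the outgroup: the derived state is whichever differs from the outgroup's state, so for Char. 1, Char. 2, Char. 4 the derived state is 'no', and for the remaining characters it is 'yes'.
Char. 1 groups Eta and Theta, which is incompatible with the clades supported by the remaining characters; treating it as convergent (homoplasy) costs fewer steps than any alternative tree.
Only Beta and Epsilon show the derived state 'no' for Char. 2, supporting them as a clade.
Char. 3: derived state 'yes' in Eta and Gamma only — synapomorphy for {Eta, Gamma}.
Char. 4: derived state 'no' in Beta, Epsilon, and Theta only — synapomorphy for {Beta, Epsilon, Theta}.
Most parsimonious ingroup topology: (((Beta,Epsilon),Theta),(Eta,Gamma)).
Epsilon and Beta form a cherry on this tree, so they are sister taxa.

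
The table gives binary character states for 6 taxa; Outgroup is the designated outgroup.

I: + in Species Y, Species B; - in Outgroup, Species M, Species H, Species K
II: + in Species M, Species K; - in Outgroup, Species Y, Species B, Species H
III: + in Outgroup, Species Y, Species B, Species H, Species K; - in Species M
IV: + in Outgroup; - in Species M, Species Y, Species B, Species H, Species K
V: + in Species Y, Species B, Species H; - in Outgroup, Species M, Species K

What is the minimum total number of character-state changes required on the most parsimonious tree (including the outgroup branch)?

5

Character polarity is set by the outgroup: the derived state is whichever differs from the outgroup's state, so for III, IV the derived state is '-', and for the remaining characters it is '+'.
I (derived state '+') is shared by Species B and Species Y — a synapomorphy uniting that clade.
Only Species K and Species M show the derived state '+' for II, supporting them as a clade.
III: derived state '-' in Species M only — an autapomorphy, so it tells us nothing about relationships among taxa.
IV (derived state '-') is shared by all ingroup taxa — unites the whole ingroup.
V: derived state '+' in Species B, Species H, and Species Y only — synapomorphy for {Species B, Species H, Species Y}.
Most parsimonious ingroup topology: ((Species M,Species K),((Species Y,Species B),Species H)).
Changes per character on this tree: I: 1; II: 1; III: 1; IV: 1; V: 1.
Total = 5.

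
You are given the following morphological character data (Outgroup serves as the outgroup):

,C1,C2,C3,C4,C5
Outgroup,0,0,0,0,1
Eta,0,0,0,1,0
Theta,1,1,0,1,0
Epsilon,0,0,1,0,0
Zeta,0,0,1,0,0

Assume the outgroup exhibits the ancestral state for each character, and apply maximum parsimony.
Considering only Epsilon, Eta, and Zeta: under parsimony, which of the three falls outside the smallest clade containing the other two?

Eta

Character polarity is set by the outgroup: the derived state is whichever differs from the outgroup's state, so for C5 the derived state is '0', and for the remaining characters it is '1'.
C1 (derived state '1') is unique to Theta (autapomorphy; uninformative for grouping).
C2 (derived state '1') is unique to Theta (autapomorphy; uninformative for grouping).
Only Epsilon and Zeta show the derived state '1' for C3, supporting them as a clade.
C4 (derived state '1') is shared by Eta and Theta — a synapomorphy uniting that clade.
All ingroup taxa share the derived state '0' for C5; it defines the ingroup but does not resolve relationships within it.
Most parsimonious ingroup topology: ((Eta,Theta),(Epsilon,Zeta)).
Zeta and Epsilon share a more recent common ancestor with each other than either does with Eta, so Eta is the least closely related of the three.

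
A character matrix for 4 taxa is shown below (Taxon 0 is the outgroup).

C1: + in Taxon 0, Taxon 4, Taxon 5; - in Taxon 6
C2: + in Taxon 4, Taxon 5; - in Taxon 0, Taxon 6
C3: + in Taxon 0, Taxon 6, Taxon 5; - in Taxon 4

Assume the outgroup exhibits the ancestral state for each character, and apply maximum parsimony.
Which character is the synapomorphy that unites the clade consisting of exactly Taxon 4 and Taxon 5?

Character polarity is set by the outgroup: the derived state is whichever differs from the outgroup's state, so for C1, C3 the derived state is '-', and for the remaining characters it is '+'.
C1 (derived state '-') is unique to Taxon 6 (autapomorphy; uninformative for grouping).
Only Taxon 4 and Taxon 5 show the derived state '+' for C2, supporting them as a clade.
C3: derived state '-' in Taxon 4 only — an autapomorphy, so it tells us nothing about relationships among taxa.
Most parsimonious ingroup topology: (Taxon 6,(Taxon 4,Taxon 5)).
The clade {Taxon 4, Taxon 5} is supported by C2: its derived state '+' occurs in exactly those taxa and in no other taxon (including the outgroup).

C2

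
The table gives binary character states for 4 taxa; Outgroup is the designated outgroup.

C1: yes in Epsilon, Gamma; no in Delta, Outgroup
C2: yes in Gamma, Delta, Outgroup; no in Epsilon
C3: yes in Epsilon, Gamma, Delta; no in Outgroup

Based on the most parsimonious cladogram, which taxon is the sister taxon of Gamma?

Character polarity is set by the outgroup: the derived state is whichever differs from the outgroup's state, so for C2 the derived state is 'no', and for the remaining characters it is 'yes'.
C1 (derived state 'yes') is shared by Epsilon and Gamma — a synapomorphy uniting that clade.
C2: derived state 'no' in Epsilon only — an autapomorphy, so it tells us nothing about relationships among taxa.
C3 (derived state 'yes') is shared by all ingroup taxa — unites the whole ingroup.
Most parsimonious ingroup topology: ((Gamma,Epsilon),Delta).
Gamma and Epsilon form a cherry on this tree, so they are sister taxa.

Epsilon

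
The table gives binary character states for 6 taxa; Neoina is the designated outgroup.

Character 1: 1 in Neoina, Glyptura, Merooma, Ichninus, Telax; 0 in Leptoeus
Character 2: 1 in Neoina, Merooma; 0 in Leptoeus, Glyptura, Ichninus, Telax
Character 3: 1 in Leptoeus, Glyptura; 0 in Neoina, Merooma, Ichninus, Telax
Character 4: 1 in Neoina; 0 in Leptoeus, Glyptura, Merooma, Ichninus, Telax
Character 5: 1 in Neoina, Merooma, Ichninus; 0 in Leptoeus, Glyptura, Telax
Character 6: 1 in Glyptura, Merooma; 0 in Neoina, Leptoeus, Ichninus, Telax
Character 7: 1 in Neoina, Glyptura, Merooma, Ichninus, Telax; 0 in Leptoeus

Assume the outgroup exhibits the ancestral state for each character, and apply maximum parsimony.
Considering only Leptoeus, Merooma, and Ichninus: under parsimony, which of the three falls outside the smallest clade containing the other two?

Merooma

Character polarity is set by the outgroup: the derived state is whichever differs from the outgroup's state, so for Character 1, Character 2, Character 4, Character 5, Character 7 the derived state is '0', and for the remaining characters it is '1'.
Character 1 (derived state '0') is unique to Leptoeus (autapomorphy; uninformative for grouping).
Character 2 (derived state '0') is shared by Glyptura, Ichninus, Leptoeus, and Telax — a synapomorphy uniting that clade.
Only Glyptura and Leptoeus show the derived state '1' for Character 3, supporting them as a clade.
All ingroup taxa share the derived state '0' for Character 4; it defines the ingroup but does not resolve relationships within it.
Character 5 (derived state '0') is shared by Glyptura, Leptoeus, and Telax — a synapomorphy uniting that clade.
Character 6 (state '1') occurs in Glyptura and Merooma but conflicts with the nesting implied by the other characters — most parsimoniously interpreted as homoplasy.
Character 7: derived state '0' in Leptoeus only — an autapomorphy, so it tells us nothing about relationships among taxa.
Most parsimonious ingroup topology: ((((Leptoeus,Glyptura),Telax),Ichninus),Merooma).
Leptoeus and Ichninus share a more recent common ancestor with each other than either does with Merooma, so Merooma is the least closely related of the three.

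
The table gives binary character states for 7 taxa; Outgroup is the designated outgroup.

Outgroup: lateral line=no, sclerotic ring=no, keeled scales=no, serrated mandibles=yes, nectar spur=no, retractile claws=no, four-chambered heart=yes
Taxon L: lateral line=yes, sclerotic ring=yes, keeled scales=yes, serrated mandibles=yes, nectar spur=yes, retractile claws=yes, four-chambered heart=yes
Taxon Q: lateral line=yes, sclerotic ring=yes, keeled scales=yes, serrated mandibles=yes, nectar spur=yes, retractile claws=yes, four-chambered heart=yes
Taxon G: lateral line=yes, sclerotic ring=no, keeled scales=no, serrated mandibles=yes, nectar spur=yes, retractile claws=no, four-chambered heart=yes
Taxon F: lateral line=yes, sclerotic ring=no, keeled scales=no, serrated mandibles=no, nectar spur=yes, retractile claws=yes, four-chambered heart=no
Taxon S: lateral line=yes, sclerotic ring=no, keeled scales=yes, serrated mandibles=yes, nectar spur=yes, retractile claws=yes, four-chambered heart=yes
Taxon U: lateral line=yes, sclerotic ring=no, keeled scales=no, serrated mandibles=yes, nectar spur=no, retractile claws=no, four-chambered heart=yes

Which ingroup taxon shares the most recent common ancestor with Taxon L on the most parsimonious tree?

Character polarity is set by the outgroup: the derived state is whichever differs from the outgroup's state, so for serrated mandibles, four-chambered heart the derived state is 'no', and for the remaining characters it is 'yes'.
All ingroup taxa share the derived state 'yes' for lateral line; it defines the ingroup but does not resolve relationships within it.
sclerotic ring: derived state 'yes' in Taxon L and Taxon Q only — synapomorphy for {Taxon L, Taxon Q}.
keeled scales (derived state 'yes') is shared by Taxon L, Taxon Q, and Taxon S — a synapomorphy uniting that clade.
serrated mandibles (derived state 'no') is unique to Taxon F (autapomorphy; uninformative for grouping).
nectar spur: derived state 'yes' in Taxon F, Taxon G, Taxon L, Taxon Q, and Taxon S only — synapomorphy for {Taxon F, Taxon G, Taxon L, Taxon Q, Taxon S}.
Only Taxon F, Taxon L, Taxon Q, and Taxon S show the derived state 'yes' for retractile claws, supporting them as a clade.
four-chambered heart (derived state 'no') is unique to Taxon F (autapomorphy; uninformative for grouping).
Most parsimonious ingroup topology: (((((Taxon L,Taxon Q),Taxon S),Taxon F),Taxon G),Taxon U).
Taxon L and Taxon Q form a cherry on this tree, so they are sister taxa.

Taxon Q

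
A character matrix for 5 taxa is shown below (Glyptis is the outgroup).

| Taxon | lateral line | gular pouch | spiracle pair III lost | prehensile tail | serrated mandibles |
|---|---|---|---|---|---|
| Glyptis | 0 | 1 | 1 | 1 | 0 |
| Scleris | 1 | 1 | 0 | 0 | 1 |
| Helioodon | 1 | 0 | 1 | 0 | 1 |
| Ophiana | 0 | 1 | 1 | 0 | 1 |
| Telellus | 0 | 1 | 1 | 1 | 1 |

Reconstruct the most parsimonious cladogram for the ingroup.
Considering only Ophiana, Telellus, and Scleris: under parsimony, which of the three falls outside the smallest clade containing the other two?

Telellus

Character polarity is set by the outgroup: the derived state is whichever differs from the outgroup's state, so for gular pouch, spiracle pair III lost, prehensile tail the derived state is '0', and for the remaining characters it is '1'.
lateral line (derived state '1') is shared by Helioodon and Scleris — a synapomorphy uniting that clade.
gular pouch (derived state '0') is unique to Helioodon (autapomorphy; uninformative for grouping).
spiracle pair III lost (derived state '0') is unique to Scleris (autapomorphy; uninformative for grouping).
prehensile tail: derived state '0' in Helioodon, Ophiana, and Scleris only — synapomorphy for {Helioodon, Ophiana, Scleris}.
All ingroup taxa share the derived state '1' for serrated mandibles; it defines the ingroup but does not resolve relationships within it.
Most parsimonious ingroup topology: (((Scleris,Helioodon),Ophiana),Telellus).
Ophiana and Scleris share a more recent common ancestor with each other than either does with Telellus, so Telellus is the least closely related of the three.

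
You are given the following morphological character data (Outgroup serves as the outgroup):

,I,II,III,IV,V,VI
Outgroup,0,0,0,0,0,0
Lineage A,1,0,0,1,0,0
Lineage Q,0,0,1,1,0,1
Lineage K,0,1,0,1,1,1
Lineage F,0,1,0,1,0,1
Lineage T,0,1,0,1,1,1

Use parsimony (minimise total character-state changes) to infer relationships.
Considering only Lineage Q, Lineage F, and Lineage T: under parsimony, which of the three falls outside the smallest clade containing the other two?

Lineage Q

The outgroup has state '0' for every character, so '1' is the derived state throughout.
I: derived state '1' in Lineage A only — an autapomorphy, so it tells us nothing about relationships among taxa.
Only Lineage F, Lineage K, and Lineage T show the derived state '1' for II, supporting them as a clade.
III: derived state '1' in Lineage Q only — an autapomorphy, so it tells us nothing about relationships among taxa.
IV (derived state '1') is shared by all ingroup taxa — unites the whole ingroup.
V: derived state '1' in Lineage K and Lineage T only — synapomorphy for {Lineage K, Lineage T}.
Only Lineage F, Lineage K, Lineage Q, and Lineage T show the derived state '1' for VI, supporting them as a clade.
Most parsimonious ingroup topology: (Lineage A,(Lineage Q,((Lineage K,Lineage T),Lineage F))).
Lineage T and Lineage F share a more recent common ancestor with each other than either does with Lineage Q, so Lineage Q is the least closely related of the three.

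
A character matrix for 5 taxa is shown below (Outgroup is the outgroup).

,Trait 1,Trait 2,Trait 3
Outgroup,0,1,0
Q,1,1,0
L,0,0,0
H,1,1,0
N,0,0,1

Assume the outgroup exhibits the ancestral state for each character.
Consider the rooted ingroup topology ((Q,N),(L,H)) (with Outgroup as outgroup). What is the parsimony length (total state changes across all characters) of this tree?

Map each character onto ((Q,N),(L,H)) (rooted by Outgroup) and count the minimum state changes it requires (Fitch parsimony):
Trait 1: 2; Trait 2: 2; Trait 3: 1.
Total tree length = 5.

5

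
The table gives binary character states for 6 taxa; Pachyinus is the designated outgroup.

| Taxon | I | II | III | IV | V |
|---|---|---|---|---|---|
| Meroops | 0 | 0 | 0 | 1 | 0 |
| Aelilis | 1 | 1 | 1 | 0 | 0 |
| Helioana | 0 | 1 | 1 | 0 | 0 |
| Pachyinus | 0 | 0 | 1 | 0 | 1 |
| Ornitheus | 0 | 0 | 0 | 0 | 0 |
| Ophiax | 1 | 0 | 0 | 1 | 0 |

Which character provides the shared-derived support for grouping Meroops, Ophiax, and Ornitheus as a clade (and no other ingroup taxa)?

Character polarity is set by the outgroup: the derived state is whichever differs from the outgroup's state, so for III, V the derived state is '0', and for the remaining characters it is '1'.
I groups Aelilis and Ophiax, which is incompatible with the clades supported by the remaining characters; treating it as convergent (homoplasy) costs fewer steps than any alternative tree.
II (derived state '1') is shared by Aelilis and Helioana — a synapomorphy uniting that clade.
III: derived state '0' in Meroops, Ophiax, and Ornitheus only — synapomorphy for {Meroops, Ophiax, Ornitheus}.
IV: derived state '1' in Meroops and Ophiax only — synapomorphy for {Meroops, Ophiax}.
All ingroup taxa share the derived state '0' for V; it defines the ingroup but does not resolve relationships within it.
Most parsimonious ingroup topology: (((Meroops,Ophiax),Ornitheus),(Aelilis,Helioana)).
The clade {Meroops, Ophiax, Ornitheus} is supported by III: its derived state '0' occurs in exactly those taxa and in no other taxon (including the outgroup).

III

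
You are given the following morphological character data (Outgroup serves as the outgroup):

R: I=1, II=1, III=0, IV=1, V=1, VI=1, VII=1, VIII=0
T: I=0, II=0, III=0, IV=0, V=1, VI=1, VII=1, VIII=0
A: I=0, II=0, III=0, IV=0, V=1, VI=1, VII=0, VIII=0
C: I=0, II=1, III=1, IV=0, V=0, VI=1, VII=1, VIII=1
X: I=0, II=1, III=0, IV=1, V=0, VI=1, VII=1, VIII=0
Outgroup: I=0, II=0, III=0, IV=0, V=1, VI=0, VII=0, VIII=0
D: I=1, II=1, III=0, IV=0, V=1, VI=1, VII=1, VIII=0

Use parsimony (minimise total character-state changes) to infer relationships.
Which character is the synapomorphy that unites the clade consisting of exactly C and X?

V

Character polarity is set by the outgroup: the derived state is whichever differs from the outgroup's state, so for V the derived state is '0', and for the remaining characters it is '1'.
I: derived state '1' in D and R only — synapomorphy for {D, R}.
Only C, D, R, and X show the derived state '1' for II, supporting them as a clade.
III (derived state '1') is unique to C (autapomorphy; uninformative for grouping).
IV groups R and X, which is incompatible with the clades supported by the remaining characters; treating it as convergent (homoplasy) costs fewer steps than any alternative tree.
Only C and X show the derived state '0' for V, supporting them as a clade.
All ingroup taxa share the derived state '1' for VI; it defines the ingroup but does not resolve relationships within it.
VII (derived state '1') is shared by C, D, R, T, and X — a synapomorphy uniting that clade.
VIII: derived state '1' in C only — an autapomorphy, so it tells us nothing about relationships among taxa.
Most parsimonious ingroup topology: ((((X,C),(D,R)),T),A).
The clade {C, X} is supported by V: its derived state '0' occurs in exactly those taxa and in no other taxon (including the outgroup).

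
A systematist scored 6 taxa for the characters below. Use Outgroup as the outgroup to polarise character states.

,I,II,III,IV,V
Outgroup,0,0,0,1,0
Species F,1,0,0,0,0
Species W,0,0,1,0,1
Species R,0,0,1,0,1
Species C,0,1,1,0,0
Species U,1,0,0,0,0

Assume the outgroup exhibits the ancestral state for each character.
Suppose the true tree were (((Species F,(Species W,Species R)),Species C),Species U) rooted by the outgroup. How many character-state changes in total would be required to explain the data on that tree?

7

Map each character onto (((Species F,(Species W,Species R)),Species C),Species U) (rooted by Outgroup) and count the minimum state changes it requires (Fitch parsimony):
I: 2; II: 1; III: 2; IV: 1; V: 1.
Total tree length = 7.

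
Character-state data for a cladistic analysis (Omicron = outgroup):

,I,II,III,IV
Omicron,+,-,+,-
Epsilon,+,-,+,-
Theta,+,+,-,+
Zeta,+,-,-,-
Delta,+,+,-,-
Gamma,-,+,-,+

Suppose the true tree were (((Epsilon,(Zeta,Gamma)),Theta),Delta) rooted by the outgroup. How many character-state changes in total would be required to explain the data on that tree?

Map each character onto (((Epsilon,(Zeta,Gamma)),Theta),Delta) (rooted by Omicron) and count the minimum state changes it requires (Fitch parsimony):
I: 1; II: 3; III: 2; IV: 2.
Total tree length = 8.

8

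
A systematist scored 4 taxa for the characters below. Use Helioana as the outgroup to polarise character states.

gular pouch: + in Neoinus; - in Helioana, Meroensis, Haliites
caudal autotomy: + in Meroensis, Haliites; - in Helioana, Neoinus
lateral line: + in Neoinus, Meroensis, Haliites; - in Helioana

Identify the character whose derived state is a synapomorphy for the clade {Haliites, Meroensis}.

The outgroup has state '-' for every character, so '+' is the derived state throughout.
gular pouch (derived state '+') is unique to Neoinus (autapomorphy; uninformative for grouping).
caudal autotomy (derived state '+') is shared by Haliites and Meroensis — a synapomorphy uniting that clade.
lateral line (derived state '+') is shared by all ingroup taxa — unites the whole ingroup.
Most parsimonious ingroup topology: (Neoinus,(Meroensis,Haliites)).
The clade {Haliites, Meroensis} is supported by caudal autotomy: its derived state '+' occurs in exactly those taxa and in no other taxon (including the outgroup).

caudal autotomy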